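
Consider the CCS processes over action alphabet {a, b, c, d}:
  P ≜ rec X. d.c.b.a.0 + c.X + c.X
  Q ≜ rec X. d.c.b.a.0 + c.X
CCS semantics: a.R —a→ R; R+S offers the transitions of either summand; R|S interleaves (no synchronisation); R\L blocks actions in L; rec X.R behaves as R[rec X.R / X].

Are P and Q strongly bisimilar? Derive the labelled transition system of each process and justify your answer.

LTS(P): 5 reachable states
  u0 = rec X. d.c.b.a.0 + c.X + c.X → —c→ u0, —d→ u1
  u1 = c.b.a.0 → —c→ u2
  u2 = b.a.0 → —b→ u3
  u3 = a.0 → —a→ u4
  u4 = 0 → (no moves)
LTS(Q): 5 reachable states
  v0 = rec X. d.c.b.a.0 + c.X → —c→ v0, —d→ v1
  v1 = c.b.a.0 → —c→ v2
  v2 = b.a.0 → —b→ v3
  v3 = a.0 → —a→ v4
  v4 = 0 → (no moves)
Partition-refinement fixed point:
  B0 = {u0, v0}
  B1 = {u1, v1}
  B2 = {u2, v2}
  B3 = {u3, v3}
  B4 = {u4, v4}
u0 ∈ B0, v0 ∈ B0 → same block

P ~ Q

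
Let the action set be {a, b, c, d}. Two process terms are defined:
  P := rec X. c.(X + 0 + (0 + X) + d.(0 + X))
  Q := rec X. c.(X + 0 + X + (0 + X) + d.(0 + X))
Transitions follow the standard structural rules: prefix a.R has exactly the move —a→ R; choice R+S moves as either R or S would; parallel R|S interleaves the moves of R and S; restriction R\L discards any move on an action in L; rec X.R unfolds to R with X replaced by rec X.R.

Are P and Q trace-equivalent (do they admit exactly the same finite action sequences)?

P's transition system — 3 states:
  p0 = rec X. c.(X + 0 + (0 + X) + d.(0 + X)) ⊢ ··c··> p1
  p1 = (rec X. c.(X + 0 + (0 + X) + d.(0 + X))) + 0 + (0 + (rec X. c.(X + 0 + (0 + X) + d.(0 + X)))) + d.(0 + (rec X. c.(X + 0 + (0 + X) + d.(0 + X)))) ⊢ ··c··> p1, ··d··> p2
  p2 = 0 + (rec X. c.(X + 0 + (0 + X) + d.(0 + X))) ⊢ ··c··> p1
Q's transition system — 3 states:
  q0 = rec X. c.(X + 0 + X + (0 + X) + d.(0 + X)) ⊢ ··c··> q1
  q1 = (rec X. c.(X + 0 + X + (0 + X) + d.(0 + X))) + 0 + (rec X. c.(X + 0 + X + (0 + X) + d.(0 + X))) + (0 + (rec X. c.(X + 0 + X + (0 + X) + d.(0 + X)))) + d.(0 + (rec X. c.(X + 0 + X + (0 + X) + d.(0 + X)))) ⊢ ··c··> q1, ··d··> q2
  q2 = 0 + (rec X. c.(X + 0 + X + (0 + X) + d.(0 + X))) ⊢ ··c··> q1
Coarsest stable partition (strong bisimilarity classes):
  B0 = {p0, p2, q0, q2}
  B1 = {p1, q1}
p0 ∈ B0, q0 ∈ B0 → same block
Bisimilar ⇒ trace-equivalent.

trace-equivalent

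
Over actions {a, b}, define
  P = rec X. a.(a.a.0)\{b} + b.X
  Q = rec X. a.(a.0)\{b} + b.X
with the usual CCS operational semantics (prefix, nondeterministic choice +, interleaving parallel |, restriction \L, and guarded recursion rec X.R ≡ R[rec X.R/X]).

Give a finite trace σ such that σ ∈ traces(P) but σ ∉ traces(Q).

Reachable graph of P (4 states):
  u0 = rec X. a.(a.a.0)\{b} + b.X ⊢ --a--▸ u1, --b--▸ u0
  u1 = (a.a.0)\{b} ⊢ --a--▸ u2
  u2 = (a.0)\{b} ⊢ --a--▸ u3
  u3 = 0\{b} ⊢ stopped
Reachable graph of Q (3 states):
  v0 = rec X. a.(a.0)\{b} + b.X ⊢ --a--▸ v1, --b--▸ v0
  v1 = (a.0)\{b} ⊢ --a--▸ v2
  v2 = 0\{b} ⊢ stopped
Executing aaa from P (initial set {u0}):
  [1] a ⇒ {u1}
  [2] a ⇒ {u2}
  [3] a ⇒ {u3}
  P completes σ.
Executing aaa from Q (initial set {v0}):
  [1] a ⇒ {v1}
  [2] a ⇒ {v2}
  [3] a ⇒ no successor for Q

aaa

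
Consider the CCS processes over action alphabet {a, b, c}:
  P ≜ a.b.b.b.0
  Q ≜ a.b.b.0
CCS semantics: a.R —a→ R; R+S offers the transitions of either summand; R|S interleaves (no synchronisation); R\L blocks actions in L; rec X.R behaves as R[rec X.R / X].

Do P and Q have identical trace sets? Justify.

NO — witness ⟨abbb⟩

P's transition system — 5 states:
  p0 = a.b.b.b.0 has moves —a→ p1
  p1 = b.b.b.0 has moves —b→ p2
  p2 = b.b.0 has moves —b→ p3
  p3 = b.0 has moves —b→ p4
  p4 = 0 has moves (no moves)
Q's transition system — 4 states:
  q0 = a.b.b.0 has moves —a→ q1
  q1 = b.b.0 has moves —b→ q2
  q2 = b.0 has moves —b→ q3
  q3 = 0 has moves (no moves)
Trace ⟨abbb⟩ through P, begin at {p0}:
  step 1 (a): {p1}
  step 2 (b): {p2}
  step 3 (b): {p3}
  step 4 (b): {p4}
  — P admits the full trace.
Trace ⟨abbb⟩ through Q, begin at {q0}:
  step 1 (a): {q1}
  step 2 (b): {q2}
  step 3 (b): {q3}
  step 4 (b): ∅  — Q cannot continue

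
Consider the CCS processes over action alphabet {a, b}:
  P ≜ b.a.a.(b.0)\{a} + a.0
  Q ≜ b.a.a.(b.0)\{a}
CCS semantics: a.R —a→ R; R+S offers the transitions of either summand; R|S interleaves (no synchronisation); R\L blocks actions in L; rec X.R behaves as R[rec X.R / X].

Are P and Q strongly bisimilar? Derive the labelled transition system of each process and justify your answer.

LTS(P): 6 reachable states
  u0 = b.a.a.(b.0)\{a} + a.0 ⊢ ··a··> u1, ··b··> u2
  u1 = 0 ⊢ deadlocked
  u2 = a.a.(b.0)\{a} ⊢ ··a··> u3
  u3 = a.(b.0)\{a} ⊢ ··a··> u4
  u4 = (b.0)\{a} ⊢ ··b··> u5
  u5 = 0\{a} ⊢ deadlocked
LTS(Q): 5 reachable states
  v0 = b.a.a.(b.0)\{a} ⊢ ··b··> v1
  v1 = a.a.(b.0)\{a} ⊢ ··a··> v2
  v2 = a.(b.0)\{a} ⊢ ··a··> v3
  v3 = (b.0)\{a} ⊢ ··b··> v4
  v4 = 0\{a} ⊢ deadlocked
Bisimilarity quotient blocks:
  B0 = {u0}
  B1 = {u2, v1}
  B2 = {u3, v2}
  B3 = {u4, v3}
  B4 = {u1, u5, v4}
  B5 = {v0}
u0 ∈ B0, v0 ∈ B5 → different blocks

not bisimilar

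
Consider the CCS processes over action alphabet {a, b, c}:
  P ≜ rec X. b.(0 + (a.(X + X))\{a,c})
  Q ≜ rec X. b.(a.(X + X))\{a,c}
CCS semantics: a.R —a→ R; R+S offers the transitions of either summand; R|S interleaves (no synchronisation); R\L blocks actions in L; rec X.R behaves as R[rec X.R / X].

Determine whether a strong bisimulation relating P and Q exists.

YES

P's transition system — 2 states:
  m0 = rec X. b.(0 + (a.(X + X))\{a,c}) ⊢ -b-> m1
  m1 = 0 + (a.((rec X. b.(0 + (a.(X + X))\{a,c})) + (rec X. b.(0 + (a.(X + X))\{a,c}))))\{a,c} ⊢ ·
Q's transition system — 2 states:
  n0 = rec X. b.(a.(X + X))\{a,c} ⊢ -b-> n1
  n1 = (a.((rec X. b.(a.(X + X))\{a,c}) + (rec X. b.(a.(X + X))\{a,c})))\{a,c} ⊢ ·
Bisimilarity quotient blocks:
  B0 = {m0, n0}
  B1 = {m1, n1}
m0 ∈ B0, n0 ∈ B0 → same block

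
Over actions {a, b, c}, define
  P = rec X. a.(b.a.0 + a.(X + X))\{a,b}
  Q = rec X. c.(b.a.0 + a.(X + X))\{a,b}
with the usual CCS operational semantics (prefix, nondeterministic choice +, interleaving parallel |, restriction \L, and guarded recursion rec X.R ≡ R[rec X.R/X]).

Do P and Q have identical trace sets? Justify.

P's transition system — 2 states:
  p0 = rec X. a.(b.a.0 + a.(X + X))\{a,b} → --a--▸ p1
  p1 = (b.a.0 + a.((rec X. a.(b.a.0 + a.(X + X))\{a,b}) + (rec X. a.(b.a.0 + a.(X + X))\{a,b})))\{a,b} → ·
Q's transition system — 2 states:
  q0 = rec X. c.(b.a.0 + a.(X + X))\{a,b} → --c--▸ q1
  q1 = (b.a.0 + a.((rec X. c.(b.a.0 + a.(X + X))\{a,b}) + (rec X. c.(b.a.0 + a.(X + X))\{a,b})))\{a,b} → ·
Executing a from P (initial set {p0}):
  [1] a ⇒ {p1}
  P completes σ.
Executing a from Q (initial set {q0}):
  [1] a ⇒ ∅  — Q cannot continue

trace-distinct — witness ⟨a⟩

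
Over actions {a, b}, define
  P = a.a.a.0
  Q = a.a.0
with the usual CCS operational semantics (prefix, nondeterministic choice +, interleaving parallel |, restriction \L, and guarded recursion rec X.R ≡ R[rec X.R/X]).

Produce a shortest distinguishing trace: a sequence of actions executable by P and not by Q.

aaa

LTS(P): 4 reachable states
  s0 = a.a.a.0 | --a--▸ s1
  s1 = a.a.0 | --a--▸ s2
  s2 = a.0 | --a--▸ s3
  s3 = 0 | ∅
LTS(Q): 3 reachable states
  t0 = a.a.0 | --a--▸ t1
  t1 = a.0 | --a--▸ t2
  t2 = 0 | ∅
Executing aaa from P (initial set {s0}):
  step 1 (a): {s1}
  step 2 (a): {s2}
  step 3 (a): {s3}
  — P admits the full trace.
Executing aaa from Q (initial set {t0}):
  step 1 (a): {t1}
  step 2 (a): {t2}
  step 3 (a): ∅ (Q stuck)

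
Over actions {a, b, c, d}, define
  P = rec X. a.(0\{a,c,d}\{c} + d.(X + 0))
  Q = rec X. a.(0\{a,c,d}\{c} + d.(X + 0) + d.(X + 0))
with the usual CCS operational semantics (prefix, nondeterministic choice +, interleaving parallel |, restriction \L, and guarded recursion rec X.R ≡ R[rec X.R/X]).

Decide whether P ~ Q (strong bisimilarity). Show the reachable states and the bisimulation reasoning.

bisimilar

P's transition system — 3 states:
  p0 = rec X. a.(0\{a,c,d}\{c} + d.(X + 0)) ⊢ =a=> p1
  p1 = 0\{a,c,d}\{c} + d.((rec X. a.(0\{a,c,d}\{c} + d.(X + 0))) + 0) ⊢ =d=> p2
  p2 = (rec X. a.(0\{a,c,d}\{c} + d.(X + 0))) + 0 ⊢ =a=> p1
Q's transition system — 3 states:
  q0 = rec X. a.(0\{a,c,d}\{c} + d.(X + 0) + d.(X + 0)) ⊢ =a=> q1
  q1 = 0\{a,c,d}\{c} + d.((rec X. a.(0\{a,c,d}\{c} + d.(X + 0) + d.(X + 0))) + 0) + d.((rec X. a.(0\{a,c,d}\{c} + d.(X + 0) + d.(X + 0))) + 0) ⊢ =d=> q2
  q2 = (rec X. a.(0\{a,c,d}\{c} + d.(X + 0) + d.(X + 0))) + 0 ⊢ =a=> q1
Bisimilarity quotient blocks:
  B0 = {p0, p2, q0, q2}
  B1 = {p1, q1}
p0 ∈ B0, q0 ∈ B0 → same block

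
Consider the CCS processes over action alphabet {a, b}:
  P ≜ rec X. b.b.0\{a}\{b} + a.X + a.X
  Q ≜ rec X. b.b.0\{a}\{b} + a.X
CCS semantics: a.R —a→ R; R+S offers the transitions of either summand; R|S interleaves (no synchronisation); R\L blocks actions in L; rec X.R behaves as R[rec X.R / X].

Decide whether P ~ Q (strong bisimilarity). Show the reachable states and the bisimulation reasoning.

LTS(P): 3 reachable states
  s0 = rec X. b.b.0\{a}\{b} + a.X + a.X | =a=> s0, =b=> s1
  s1 = b.0\{a}\{b} | =b=> s2
  s2 = 0\{a}\{b} | (no moves)
LTS(Q): 3 reachable states
  t0 = rec X. b.b.0\{a}\{b} + a.X | =a=> t0, =b=> t1
  t1 = b.0\{a}\{b} | =b=> t2
  t2 = 0\{a}\{b} | (no moves)
Partition-refinement fixed point:
  B0 = {s0, t0}
  B1 = {s1, t1}
  B2 = {s2, t2}
s0 ∈ B0, t0 ∈ B0 → same block

YES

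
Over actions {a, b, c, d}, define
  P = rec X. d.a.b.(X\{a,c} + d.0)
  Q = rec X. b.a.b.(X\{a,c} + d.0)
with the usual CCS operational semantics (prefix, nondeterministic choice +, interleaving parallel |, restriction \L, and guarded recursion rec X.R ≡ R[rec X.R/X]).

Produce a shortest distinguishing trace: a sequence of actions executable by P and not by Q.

d

P's transition system — 6 states:
  u0 = rec X. d.a.b.(X\{a,c} + d.0) :: --d--▸ u1
  u1 = a.b.((rec X. d.a.b.(X\{a,c} + d.0))\{a,c} + d.0) :: --a--▸ u2
  u2 = b.((rec X. d.a.b.(X\{a,c} + d.0))\{a,c} + d.0) :: --b--▸ u3
  u3 = (rec X. d.a.b.(X\{a,c} + d.0))\{a,c} + d.0 :: --d--▸ u4, --d--▸ u5
  u4 = (a.b.((rec X. d.a.b.(X\{a,c} + d.0))\{a,c} + d.0))\{a,c} :: ∅
  u5 = 0 :: ∅
Q's transition system — 6 states:
  v0 = rec X. b.a.b.(X\{a,c} + d.0) :: --b--▸ v1
  v1 = a.b.((rec X. b.a.b.(X\{a,c} + d.0))\{a,c} + d.0) :: --a--▸ v2
  v2 = b.((rec X. b.a.b.(X\{a,c} + d.0))\{a,c} + d.0) :: --b--▸ v3
  v3 = (rec X. b.a.b.(X\{a,c} + d.0))\{a,c} + d.0 :: --b--▸ v4, --d--▸ v5
  v4 = (a.b.((rec X. b.a.b.(X\{a,c} + d.0))\{a,c} + d.0))\{a,c} :: ∅
  v5 = 0 :: ∅
Run σ = ⟨d⟩ on P: start {u0}
  after d @ step 1: {u1}
  — P admits the full trace.
Run σ = ⟨d⟩ on Q: start {v0}
  after d @ step 1: ∅  — Q cannot continue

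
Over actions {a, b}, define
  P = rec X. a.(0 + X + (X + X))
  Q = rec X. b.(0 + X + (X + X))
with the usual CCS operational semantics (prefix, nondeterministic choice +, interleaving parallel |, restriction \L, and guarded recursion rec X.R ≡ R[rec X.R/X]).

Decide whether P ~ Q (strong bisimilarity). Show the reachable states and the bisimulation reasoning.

P ≁ Q

LTS(P): 2 reachable states
  s0 = rec X. a.(0 + X + (X + X)) ⊢ —a→ s1
  s1 = 0 + (rec X. a.(0 + X + (X + X))) + ((rec X. a.(0 + X + (X + X))) + (rec X. a.(0 + X + (X + X)))) ⊢ —a→ s1
LTS(Q): 2 reachable states
  t0 = rec X. b.(0 + X + (X + X)) ⊢ —b→ t1
  t1 = 0 + (rec X. b.(0 + X + (X + X))) + ((rec X. b.(0 + X + (X + X))) + (rec X. b.(0 + X + (X + X)))) ⊢ —b→ t1
Partition-refinement fixed point:
  B0 = {s0, s1}
  B1 = {t0, t1}
s0 ∈ B0, t0 ∈ B1 → different blocks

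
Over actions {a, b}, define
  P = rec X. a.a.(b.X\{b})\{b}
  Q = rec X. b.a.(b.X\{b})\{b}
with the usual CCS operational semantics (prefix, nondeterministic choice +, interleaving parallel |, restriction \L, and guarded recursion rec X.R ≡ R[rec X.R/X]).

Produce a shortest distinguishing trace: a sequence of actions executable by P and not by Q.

P's transition system — 3 states:
  u0 = rec X. a.a.(b.X\{b})\{b} → --a--▸ u1
  u1 = a.(b.(rec X. a.a.(b.X\{b})\{b})\{b})\{b} → --a--▸ u2
  u2 = (b.(rec X. a.a.(b.X\{b})\{b})\{b})\{b} → deadlocked
Q's transition system — 3 states:
  v0 = rec X. b.a.(b.X\{b})\{b} → --b--▸ v1
  v1 = a.(b.(rec X. b.a.(b.X\{b})\{b})\{b})\{b} → --a--▸ v2
  v2 = (b.(rec X. b.a.(b.X\{b})\{b})\{b})\{b} → deadlocked
Trace ⟨a⟩ through P, begin at {u0}:
  step 1 (a): {u1}
  P completes σ.
Trace ⟨a⟩ through Q, begin at {v0}:
  step 1 (a): ∅ (Q stuck)

a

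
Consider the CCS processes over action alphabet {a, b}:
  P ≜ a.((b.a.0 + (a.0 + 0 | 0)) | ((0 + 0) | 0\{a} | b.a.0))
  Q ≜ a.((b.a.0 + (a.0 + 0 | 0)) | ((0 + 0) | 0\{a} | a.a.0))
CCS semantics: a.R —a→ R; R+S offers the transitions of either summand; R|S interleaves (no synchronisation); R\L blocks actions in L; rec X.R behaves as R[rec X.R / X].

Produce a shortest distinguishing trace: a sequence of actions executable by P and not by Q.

abb

P's transition system — 10 states:
  p0 = a.((b.a.0 + (a.0 + 0 | 0)) | ((0 + 0) | 0\{a} | b.a.0)) | --a--▸ p1
  p1 = (b.a.0 + (a.0 + 0 | 0)) | ((0 + 0) | 0\{a} | b.a.0) | --a--▸ p2, --b--▸ p3, --b--▸ p4
  p2 = 0 | ((0 + 0) | 0\{a} | b.a.0) | --b--▸ p5
  p3 = (b.a.0 + (a.0 + 0 | 0)) | ((0 + 0) | 0\{a} | a.0) | --a--▸ p5, --a--▸ p6, --b--▸ p7
  p4 = a.0 | ((0 + 0) | 0\{a} | b.a.0) | --a--▸ p2, --b--▸ p7
  p5 = 0 | ((0 + 0) | 0\{a} | a.0) | --a--▸ p8
  p6 = (b.a.0 + (a.0 + 0 | 0)) | ((0 + 0) | 0\{a} | 0) | --a--▸ p8, --b--▸ p9
  p7 = a.0 | ((0 + 0) | 0\{a} | a.0) | --a--▸ p5, --a--▸ p9
  p8 = 0 | ((0 + 0) | 0\{a} | 0) | ∅
  p9 = a.0 | ((0 + 0) | 0\{a} | 0) | --a--▸ p8
Q's transition system — 10 states:
  q0 = a.((b.a.0 + (a.0 + 0 | 0)) | ((0 + 0) | 0\{a} | a.a.0)) | --a--▸ q1
  q1 = (b.a.0 + (a.0 + 0 | 0)) | ((0 + 0) | 0\{a} | a.a.0) | --a--▸ q2, --a--▸ q3, --b--▸ q4
  q2 = (b.a.0 + (a.0 + 0 | 0)) | ((0 + 0) | 0\{a} | a.0) | --a--▸ q5, --a--▸ q6, --b--▸ q7
  q3 = 0 | ((0 + 0) | 0\{a} | a.a.0) | --a--▸ q6
  q4 = a.0 | ((0 + 0) | 0\{a} | a.a.0) | --a--▸ q3, --a--▸ q7
  q5 = (b.a.0 + (a.0 + 0 | 0)) | ((0 + 0) | 0\{a} | 0) | --a--▸ q8, --b--▸ q9
  q6 = 0 | ((0 + 0) | 0\{a} | a.0) | --a--▸ q8
  q7 = a.0 | ((0 + 0) | 0\{a} | a.0) | --a--▸ q6, --a--▸ q9
  q8 = 0 | ((0 + 0) | 0\{a} | 0) | ∅
  q9 = a.0 | ((0 + 0) | 0\{a} | 0) | --a--▸ q8
Executing abb from P (initial set {p0}):
  after a @ step 1: {p1}
  after b @ step 2: {p3, p4}
  after b @ step 3: {p7}
  P completes σ.
Executing abb from Q (initial set {q0}):
  after a @ step 1: {q1}
  after b @ step 2: {q4}
  after b @ step 3: no successor for Q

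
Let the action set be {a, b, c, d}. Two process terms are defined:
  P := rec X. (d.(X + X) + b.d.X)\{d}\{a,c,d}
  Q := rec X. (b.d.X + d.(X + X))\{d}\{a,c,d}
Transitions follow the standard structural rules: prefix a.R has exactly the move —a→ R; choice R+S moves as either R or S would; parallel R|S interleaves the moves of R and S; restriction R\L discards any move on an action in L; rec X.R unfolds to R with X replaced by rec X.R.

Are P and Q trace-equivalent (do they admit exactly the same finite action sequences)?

LTS(P): 2 reachable states
  m0 = rec X. (d.(X + X) + b.d.X)\{d}\{a,c,d} has moves =b=> m1
  m1 = (d.(rec X. (d.(X + X) + b.d.X)\{d}\{a,c,d}))\{d}\{a,c,d} has moves (no moves)
LTS(Q): 2 reachable states
  n0 = rec X. (b.d.X + d.(X + X))\{d}\{a,c,d} has moves =b=> n1
  n1 = (d.(rec X. (b.d.X + d.(X + X))\{d}\{a,c,d}))\{d}\{a,c,d} has moves (no moves)
Coarsest stable partition (strong bisimilarity classes):
  B0 = {m0, n0}
  B1 = {m1, n1}
m0 ∈ B0, n0 ∈ B0 → same block
Bisimilar ⇒ trace-equivalent.

trace-equivalent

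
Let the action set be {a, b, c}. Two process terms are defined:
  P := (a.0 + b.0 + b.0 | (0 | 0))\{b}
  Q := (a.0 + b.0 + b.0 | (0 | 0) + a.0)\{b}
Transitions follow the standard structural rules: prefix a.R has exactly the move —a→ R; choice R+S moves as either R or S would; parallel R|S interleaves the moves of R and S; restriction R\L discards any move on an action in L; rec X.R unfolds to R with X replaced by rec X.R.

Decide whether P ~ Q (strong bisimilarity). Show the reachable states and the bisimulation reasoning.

bisimilar

P's transition system — 2 states:
  m0 = (a.0 + b.0 + b.0 | (0 | 0))\{b} :: =a=> m1
  m1 = 0\{b} :: ·
Q's transition system — 2 states:
  n0 = (a.0 + b.0 + b.0 | (0 | 0) + a.0)\{b} :: =a=> n1
  n1 = 0\{b} :: ·
Coarsest stable partition (strong bisimilarity classes):
  B0 = {m0, n0}
  B1 = {m1, n1}
m0 ∈ B0, n0 ∈ B0 → same block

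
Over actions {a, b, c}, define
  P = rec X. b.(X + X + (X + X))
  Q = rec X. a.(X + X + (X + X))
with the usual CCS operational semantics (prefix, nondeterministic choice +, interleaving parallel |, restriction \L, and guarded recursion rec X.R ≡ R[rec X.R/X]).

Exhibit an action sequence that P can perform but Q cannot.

Reachable graph of P (2 states):
  s0 = rec X. b.(X + X + (X + X)) ⊢ -b-> s1
  s1 = (rec X. b.(X + X + (X + X))) + (rec X. b.(X + X + (X + X))) + ((rec X. b.(X + X + (X + X))) + (rec X. b.(X + X + (X + X)))) ⊢ -b-> s1
Reachable graph of Q (2 states):
  t0 = rec X. a.(X + X + (X + X)) ⊢ -a-> t1
  t1 = (rec X. a.(X + X + (X + X))) + (rec X. a.(X + X + (X + X))) + ((rec X. a.(X + X + (X + X))) + (rec X. a.(X + X + (X + X)))) ⊢ -a-> t1
Run σ = ⟨b⟩ on P: start {s0}
  after b @ step 1: {s1}
  P completes σ.
Run σ = ⟨b⟩ on Q: start {t0}
  after b @ step 1: no successor for Q

b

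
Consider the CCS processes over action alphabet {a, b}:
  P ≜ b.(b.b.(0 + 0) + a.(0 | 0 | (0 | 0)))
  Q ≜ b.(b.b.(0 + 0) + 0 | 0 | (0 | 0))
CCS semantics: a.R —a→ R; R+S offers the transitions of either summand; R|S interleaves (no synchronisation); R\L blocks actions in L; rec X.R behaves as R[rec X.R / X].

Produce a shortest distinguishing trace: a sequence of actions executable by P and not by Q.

LTS(P): 5 reachable states
  m0 = b.(b.b.(0 + 0) + a.(0 | 0 | (0 | 0))) | --b--▸ m1
  m1 = b.b.(0 + 0) + a.(0 | 0 | (0 | 0)) | --a--▸ m2, --b--▸ m3
  m2 = 0 | 0 | (0 | 0) | stopped
  m3 = b.(0 + 0) | --b--▸ m4
  m4 = 0 + 0 | stopped
LTS(Q): 4 reachable states
  n0 = b.(b.b.(0 + 0) + 0 | 0 | (0 | 0)) | --b--▸ n1
  n1 = b.b.(0 + 0) + 0 | 0 | (0 | 0) | --b--▸ n2
  n2 = b.(0 + 0) | --b--▸ n3
  n3 = 0 + 0 | stopped
Executing ba from P (initial set {m0}):
  after b @ step 1: {m1}
  after a @ step 2: {m2}
  P completes σ.
Executing ba from Q (initial set {n0}):
  after b @ step 1: {n1}
  after a @ step 2: ∅  — Q cannot continue

ba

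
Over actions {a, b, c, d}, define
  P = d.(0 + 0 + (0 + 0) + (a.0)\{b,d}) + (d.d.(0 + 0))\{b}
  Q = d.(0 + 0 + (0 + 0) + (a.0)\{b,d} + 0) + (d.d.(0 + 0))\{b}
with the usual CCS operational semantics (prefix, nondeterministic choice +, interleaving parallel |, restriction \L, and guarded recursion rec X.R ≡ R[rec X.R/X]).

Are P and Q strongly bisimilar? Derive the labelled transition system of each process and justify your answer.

bisimilar

P's transition system — 5 states:
  u0 = d.(0 + 0 + (0 + 0) + (a.0)\{b,d}) + (d.d.(0 + 0))\{b} has moves -d-> u1, -d-> u2
  u1 = (d.(0 + 0))\{b} has moves -d-> u3
  u2 = 0 + 0 + (0 + 0) + (a.0)\{b,d} has moves -a-> u4
  u3 = (0 + 0)\{b} has moves ·
  u4 = 0\{b,d} has moves ·
Q's transition system — 5 states:
  v0 = d.(0 + 0 + (0 + 0) + (a.0)\{b,d} + 0) + (d.d.(0 + 0))\{b} has moves -d-> v1, -d-> v2
  v1 = (d.(0 + 0))\{b} has moves -d-> v3
  v2 = 0 + 0 + (0 + 0) + (a.0)\{b,d} + 0 has moves -a-> v4
  v3 = (0 + 0)\{b} has moves ·
  v4 = 0\{b,d} has moves ·
Bisimilarity quotient blocks:
  B0 = {u0, v0}
  B1 = {u1, v1}
  B2 = {u3, u4, v3, v4}
  B3 = {u2, v2}
u0 ∈ B0, v0 ∈ B0 → same block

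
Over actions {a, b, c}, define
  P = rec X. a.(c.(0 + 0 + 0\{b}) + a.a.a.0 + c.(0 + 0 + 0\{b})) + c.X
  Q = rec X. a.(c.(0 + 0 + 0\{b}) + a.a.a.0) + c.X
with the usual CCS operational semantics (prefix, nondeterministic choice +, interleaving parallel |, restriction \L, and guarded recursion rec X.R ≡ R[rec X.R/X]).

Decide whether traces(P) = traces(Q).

trace-equivalent

P's transition system — 6 states:
  m0 = rec X. a.(c.(0 + 0 + 0\{b}) + a.a.a.0 + c.(0 + 0 + 0\{b})) + c.X | ··a··> m1, ··c··> m0
  m1 = c.(0 + 0 + 0\{b}) + a.a.a.0 + c.(0 + 0 + 0\{b}) | ··a··> m2, ··c··> m3
  m2 = a.a.0 | ··a··> m4
  m3 = 0 + 0 + 0\{b} | (no moves)
  m4 = a.0 | ··a··> m5
  m5 = 0 | (no moves)
Q's transition system — 6 states:
  n0 = rec X. a.(c.(0 + 0 + 0\{b}) + a.a.a.0) + c.X | ··a··> n1, ··c··> n0
  n1 = c.(0 + 0 + 0\{b}) + a.a.a.0 | ··a··> n2, ··c··> n3
  n2 = a.a.0 | ··a··> n4
  n3 = 0 + 0 + 0\{b} | (no moves)
  n4 = a.0 | ··a··> n5
  n5 = 0 | (no moves)
Bisimilarity quotient blocks:
  B0 = {m0, n0}
  B1 = {m1, n1}
  B2 = {m2, n2}
  B3 = {m4, n4}
  B4 = {m3, m5, n3, n5}
m0 ∈ B0, n0 ∈ B0 → same block
Bisimilar ⇒ trace-equivalent.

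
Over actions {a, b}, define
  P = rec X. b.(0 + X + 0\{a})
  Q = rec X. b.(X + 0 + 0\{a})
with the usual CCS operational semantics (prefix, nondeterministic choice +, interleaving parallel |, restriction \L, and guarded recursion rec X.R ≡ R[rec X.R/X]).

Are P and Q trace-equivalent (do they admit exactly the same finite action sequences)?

LTS(P): 2 reachable states
  s0 = rec X. b.(0 + X + 0\{a}) :: —b→ s1
  s1 = 0 + (rec X. b.(0 + X + 0\{a})) + 0\{a} :: —b→ s1
LTS(Q): 2 reachable states
  t0 = rec X. b.(X + 0 + 0\{a}) :: —b→ t1
  t1 = (rec X. b.(X + 0 + 0\{a})) + 0 + 0\{a} :: —b→ t1
Bisimilarity quotient blocks:
  B0 = {s0, s1, t0, t1}
s0 ∈ B0, t0 ∈ B0 → same block
Bisimilar ⇒ trace-equivalent.

traces(P) = traces(Q)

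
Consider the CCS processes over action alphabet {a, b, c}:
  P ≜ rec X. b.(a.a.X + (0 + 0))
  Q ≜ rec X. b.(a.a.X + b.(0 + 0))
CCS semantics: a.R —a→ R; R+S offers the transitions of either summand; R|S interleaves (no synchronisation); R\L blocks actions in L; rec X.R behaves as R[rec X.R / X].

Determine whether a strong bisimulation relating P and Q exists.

not bisimilar

P's transition system — 3 states:
  m0 = rec X. b.(a.a.X + (0 + 0)) :: —b→ m1
  m1 = a.a.(rec X. b.(a.a.X + (0 + 0))) + (0 + 0) :: —a→ m2
  m2 = a.(rec X. b.(a.a.X + (0 + 0))) :: —a→ m0
Q's transition system — 4 states:
  n0 = rec X. b.(a.a.X + b.(0 + 0)) :: —b→ n1
  n1 = a.a.(rec X. b.(a.a.X + b.(0 + 0))) + b.(0 + 0) :: —a→ n2, —b→ n3
  n2 = a.(rec X. b.(a.a.X + b.(0 + 0))) :: —a→ n0
  n3 = 0 + 0 :: (no moves)
Partition-refinement fixed point:
  B0 = {m0}
  B1 = {m1}
  B2 = {m2}
  B3 = {n0}
  B4 = {n1}
  B5 = {n3}
  B6 = {n2}
m0 ∈ B0, n0 ∈ B3 → different blocks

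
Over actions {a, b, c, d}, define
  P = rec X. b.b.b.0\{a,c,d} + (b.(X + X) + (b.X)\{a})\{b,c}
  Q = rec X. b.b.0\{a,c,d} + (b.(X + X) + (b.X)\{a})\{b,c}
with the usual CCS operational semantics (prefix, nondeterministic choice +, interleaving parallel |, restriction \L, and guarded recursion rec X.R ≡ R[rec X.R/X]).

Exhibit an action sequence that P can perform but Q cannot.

LTS(P): 4 reachable states
  p0 = rec X. b.b.b.0\{a,c,d} + (b.(X + X) + (b.X)\{a})\{b,c} ⊢ ··b··> p1
  p1 = b.b.0\{a,c,d} ⊢ ··b··> p2
  p2 = b.0\{a,c,d} ⊢ ··b··> p3
  p3 = 0\{a,c,d} ⊢ stopped
LTS(Q): 3 reachable states
  q0 = rec X. b.b.0\{a,c,d} + (b.(X + X) + (b.X)\{a})\{b,c} ⊢ ··b··> q1
  q1 = b.0\{a,c,d} ⊢ ··b··> q2
  q2 = 0\{a,c,d} ⊢ stopped
Executing bbb from P (initial set {p0}):
  after b @ step 1: {p1}
  after b @ step 2: {p2}
  after b @ step 3: {p3}
  P completes σ.
Executing bbb from Q (initial set {q0}):
  after b @ step 1: {q1}
  after b @ step 2: {q2}
  after b @ step 3: ∅ (Q stuck)

bbb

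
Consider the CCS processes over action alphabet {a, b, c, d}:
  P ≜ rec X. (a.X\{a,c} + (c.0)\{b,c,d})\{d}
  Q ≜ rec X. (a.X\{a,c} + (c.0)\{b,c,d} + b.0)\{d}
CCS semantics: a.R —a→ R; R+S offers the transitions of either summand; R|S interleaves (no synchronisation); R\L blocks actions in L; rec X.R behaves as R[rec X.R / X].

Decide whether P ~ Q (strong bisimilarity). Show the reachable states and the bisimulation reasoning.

LTS(P): 2 reachable states
  u0 = rec X. (a.X\{a,c} + (c.0)\{b,c,d})\{d} → --a--▸ u1
  u1 = (rec X. (a.X\{a,c} + (c.0)\{b,c,d})\{d})\{a,c}\{d} → deadlocked
LTS(Q): 4 reachable states
  v0 = rec X. (a.X\{a,c} + (c.0)\{b,c,d} + b.0)\{d} → --a--▸ v1, --b--▸ v2
  v1 = (rec X. (a.X\{a,c} + (c.0)\{b,c,d} + b.0)\{d})\{a,c}\{d} → --b--▸ v3
  v2 = 0\{d} → deadlocked
  v3 = 0\{d}\{a,c}\{d} → deadlocked
Bisimilarity quotient blocks:
  B0 = {u0}
  B1 = {u1, v2, v3}
  B2 = {v0}
  B3 = {v1}
u0 ∈ B0, v0 ∈ B2 → different blocks

P ≁ Q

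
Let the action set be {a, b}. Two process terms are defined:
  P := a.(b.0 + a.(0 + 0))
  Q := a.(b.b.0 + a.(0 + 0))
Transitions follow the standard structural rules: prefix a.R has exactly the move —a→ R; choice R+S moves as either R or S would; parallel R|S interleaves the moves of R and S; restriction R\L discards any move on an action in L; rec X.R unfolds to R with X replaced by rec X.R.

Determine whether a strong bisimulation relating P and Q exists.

P ≁ Q

Reachable graph of P (4 states):
  p0 = a.(b.0 + a.(0 + 0)) ⊢ =a=> p1
  p1 = b.0 + a.(0 + 0) ⊢ =a=> p2, =b=> p3
  p2 = 0 + 0 ⊢ deadlocked
  p3 = 0 ⊢ deadlocked
Reachable graph of Q (5 states):
  q0 = a.(b.b.0 + a.(0 + 0)) ⊢ =a=> q1
  q1 = b.b.0 + a.(0 + 0) ⊢ =a=> q2, =b=> q3
  q2 = 0 + 0 ⊢ deadlocked
  q3 = b.0 ⊢ =b=> q4
  q4 = 0 ⊢ deadlocked
Partition-refinement fixed point:
  B0 = {p0}
  B1 = {p1}
  B2 = {p2, p3, q2, q4}
  B3 = {q0}
  B4 = {q1}
  B5 = {q3}
p0 ∈ B0, q0 ∈ B3 → different blocks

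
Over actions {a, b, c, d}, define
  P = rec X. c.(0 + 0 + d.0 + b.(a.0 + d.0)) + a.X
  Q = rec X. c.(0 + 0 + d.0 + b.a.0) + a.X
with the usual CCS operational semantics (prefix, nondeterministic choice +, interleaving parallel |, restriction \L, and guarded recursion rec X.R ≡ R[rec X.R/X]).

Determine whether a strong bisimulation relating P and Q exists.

NO

P's transition system — 4 states:
  s0 = rec X. c.(0 + 0 + d.0 + b.(a.0 + d.0)) + a.X | ··a··> s0, ··c··> s1
  s1 = 0 + 0 + d.0 + b.(a.0 + d.0) | ··b··> s2, ··d··> s3
  s2 = a.0 + d.0 | ··a··> s3, ··d··> s3
  s3 = 0 | ·
Q's transition system — 4 states:
  t0 = rec X. c.(0 + 0 + d.0 + b.a.0) + a.X | ··a··> t0, ··c··> t1
  t1 = 0 + 0 + d.0 + b.a.0 | ··b··> t2, ··d··> t3
  t2 = a.0 | ··a··> t3
  t3 = 0 | ·
Coarsest stable partition (strong bisimilarity classes):
  B0 = {s0}
  B1 = {s1}
  B2 = {s2}
  B3 = {s3, t3}
  B4 = {t0}
  B5 = {t1}
  B6 = {t2}
s0 ∈ B0, t0 ∈ B4 → different blocks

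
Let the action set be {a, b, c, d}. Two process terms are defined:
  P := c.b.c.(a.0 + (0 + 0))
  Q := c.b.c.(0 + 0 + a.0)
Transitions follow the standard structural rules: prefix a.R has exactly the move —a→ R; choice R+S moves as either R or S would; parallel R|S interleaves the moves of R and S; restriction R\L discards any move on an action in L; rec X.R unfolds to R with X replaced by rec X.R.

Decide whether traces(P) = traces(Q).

P's transition system — 5 states:
  p0 = c.b.c.(a.0 + (0 + 0)) :: ··c··> p1
  p1 = b.c.(a.0 + (0 + 0)) :: ··b··> p2
  p2 = c.(a.0 + (0 + 0)) :: ··c··> p3
  p3 = a.0 + (0 + 0) :: ··a··> p4
  p4 = 0 :: ∅
Q's transition system — 5 states:
  q0 = c.b.c.(0 + 0 + a.0) :: ··c··> q1
  q1 = b.c.(0 + 0 + a.0) :: ··b··> q2
  q2 = c.(0 + 0 + a.0) :: ··c··> q3
  q3 = 0 + 0 + a.0 :: ··a··> q4
  q4 = 0 :: ∅
Coarsest stable partition (strong bisimilarity classes):
  B0 = {p0, q0}
  B1 = {p1, q1}
  B2 = {p2, q2}
  B3 = {p3, q3}
  B4 = {p4, q4}
p0 ∈ B0, q0 ∈ B0 → same block
Bisimilar ⇒ trace-equivalent.

traces(P) = traces(Q)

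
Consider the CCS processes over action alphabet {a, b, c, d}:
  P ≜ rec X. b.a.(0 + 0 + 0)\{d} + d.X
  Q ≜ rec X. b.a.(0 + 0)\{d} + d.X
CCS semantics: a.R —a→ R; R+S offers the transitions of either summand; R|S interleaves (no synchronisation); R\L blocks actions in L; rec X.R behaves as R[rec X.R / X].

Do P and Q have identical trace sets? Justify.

LTS(P): 3 reachable states
  u0 = rec X. b.a.(0 + 0 + 0)\{d} + d.X :: -b-> u1, -d-> u0
  u1 = a.(0 + 0 + 0)\{d} :: -a-> u2
  u2 = (0 + 0 + 0)\{d} :: deadlocked
LTS(Q): 3 reachable states
  v0 = rec X. b.a.(0 + 0)\{d} + d.X :: -b-> v1, -d-> v0
  v1 = a.(0 + 0)\{d} :: -a-> v2
  v2 = (0 + 0)\{d} :: deadlocked
Coarsest stable partition (strong bisimilarity classes):
  B0 = {u0, v0}
  B1 = {u1, v1}
  B2 = {u2, v2}
u0 ∈ B0, v0 ∈ B0 → same block
Bisimilar ⇒ trace-equivalent.

trace-equivalent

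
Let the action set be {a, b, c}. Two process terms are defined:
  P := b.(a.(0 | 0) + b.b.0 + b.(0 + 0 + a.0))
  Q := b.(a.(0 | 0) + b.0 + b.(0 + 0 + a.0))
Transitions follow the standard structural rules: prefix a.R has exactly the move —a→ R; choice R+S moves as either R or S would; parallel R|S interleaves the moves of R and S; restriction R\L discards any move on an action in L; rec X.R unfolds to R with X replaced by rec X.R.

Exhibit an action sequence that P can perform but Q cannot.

Reachable graph of P (6 states):
  p0 = b.(a.(0 | 0) + b.b.0 + b.(0 + 0 + a.0)) :: -b-> p1
  p1 = a.(0 | 0) + b.b.0 + b.(0 + 0 + a.0) :: -a-> p2, -b-> p3, -b-> p4
  p2 = 0 | 0 :: ·
  p3 = 0 + 0 + a.0 :: -a-> p5
  p4 = b.0 :: -b-> p5
  p5 = 0 :: ·
Reachable graph of Q (5 states):
  q0 = b.(a.(0 | 0) + b.0 + b.(0 + 0 + a.0)) :: -b-> q1
  q1 = a.(0 | 0) + b.0 + b.(0 + 0 + a.0) :: -a-> q2, -b-> q3, -b-> q4
  q2 = 0 | 0 :: ·
  q3 = 0 :: ·
  q4 = 0 + 0 + a.0 :: -a-> q3
Run σ = ⟨bbb⟩ on P: start {p0}
  [1] b ⇒ {p1}
  [2] b ⇒ {p3, p4}
  [3] b ⇒ {p5}
  — P admits the full trace.
Run σ = ⟨bbb⟩ on Q: start {q0}
  [1] b ⇒ {q1}
  [2] b ⇒ {q3, q4}
  [3] b ⇒ ∅ (Q stuck)

bbb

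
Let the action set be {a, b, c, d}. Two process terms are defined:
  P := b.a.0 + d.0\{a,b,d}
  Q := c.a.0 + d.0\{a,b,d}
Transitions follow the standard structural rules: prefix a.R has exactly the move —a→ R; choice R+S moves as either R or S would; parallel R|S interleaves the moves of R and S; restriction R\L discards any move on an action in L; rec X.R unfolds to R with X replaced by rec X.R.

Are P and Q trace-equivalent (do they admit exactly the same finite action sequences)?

Reachable graph of P (4 states):
  s0 = b.a.0 + d.0\{a,b,d} has moves =b=> s1, =d=> s2
  s1 = a.0 has moves =a=> s3
  s2 = 0\{a,b,d} has moves (no moves)
  s3 = 0 has moves (no moves)
Reachable graph of Q (4 states):
  t0 = c.a.0 + d.0\{a,b,d} has moves =c=> t1, =d=> t2
  t1 = a.0 has moves =a=> t3
  t2 = 0\{a,b,d} has moves (no moves)
  t3 = 0 has moves (no moves)
Trace ⟨b⟩ through P, begin at {s0}:
  step 1 (b): {s1}
  — P admits the full trace.
Trace ⟨b⟩ through Q, begin at {t0}:
  step 1 (b): ∅  — Q cannot continue

traces(P) ≠ traces(Q) — witness ⟨b⟩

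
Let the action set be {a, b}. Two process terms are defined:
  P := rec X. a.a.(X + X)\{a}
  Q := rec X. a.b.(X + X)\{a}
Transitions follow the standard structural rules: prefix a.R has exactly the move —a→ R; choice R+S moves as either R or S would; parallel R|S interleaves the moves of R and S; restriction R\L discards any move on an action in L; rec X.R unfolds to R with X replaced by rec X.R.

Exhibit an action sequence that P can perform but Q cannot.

LTS(P): 3 reachable states
  m0 = rec X. a.a.(X + X)\{a} | ··a··> m1
  m1 = a.((rec X. a.a.(X + X)\{a}) + (rec X. a.a.(X + X)\{a}))\{a} | ··a··> m2
  m2 = ((rec X. a.a.(X + X)\{a}) + (rec X. a.a.(X + X)\{a}))\{a} | (no moves)
LTS(Q): 3 reachable states
  n0 = rec X. a.b.(X + X)\{a} | ··a··> n1
  n1 = b.((rec X. a.b.(X + X)\{a}) + (rec X. a.b.(X + X)\{a}))\{a} | ··b··> n2
  n2 = ((rec X. a.b.(X + X)\{a}) + (rec X. a.b.(X + X)\{a}))\{a} | (no moves)
Trace ⟨aa⟩ through P, begin at {m0}:
  step 1 (a): {m1}
  step 2 (a): {m2}
  — P admits the full trace.
Trace ⟨aa⟩ through Q, begin at {n0}:
  step 1 (a): {n1}
  step 2 (a): ∅ (Q stuck)

aa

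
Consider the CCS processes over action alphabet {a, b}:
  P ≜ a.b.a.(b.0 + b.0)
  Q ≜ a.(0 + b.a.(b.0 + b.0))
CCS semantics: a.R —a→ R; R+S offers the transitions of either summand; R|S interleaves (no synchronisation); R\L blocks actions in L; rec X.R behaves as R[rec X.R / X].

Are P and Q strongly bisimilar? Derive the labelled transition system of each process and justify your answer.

P's transition system — 5 states:
  u0 = a.b.a.(b.0 + b.0) has moves --a--▸ u1
  u1 = b.a.(b.0 + b.0) has moves --b--▸ u2
  u2 = a.(b.0 + b.0) has moves --a--▸ u3
  u3 = b.0 + b.0 has moves --b--▸ u4
  u4 = 0 has moves (no moves)
Q's transition system — 5 states:
  v0 = a.(0 + b.a.(b.0 + b.0)) has moves --a--▸ v1
  v1 = 0 + b.a.(b.0 + b.0) has moves --b--▸ v2
  v2 = a.(b.0 + b.0) has moves --a--▸ v3
  v3 = b.0 + b.0 has moves --b--▸ v4
  v4 = 0 has moves (no moves)
Partition-refinement fixed point:
  B0 = {u0, v0}
  B1 = {u1, v1}
  B2 = {u2, v2}
  B3 = {u3, v3}
  B4 = {u4, v4}
u0 ∈ B0, v0 ∈ B0 → same block

bisimilar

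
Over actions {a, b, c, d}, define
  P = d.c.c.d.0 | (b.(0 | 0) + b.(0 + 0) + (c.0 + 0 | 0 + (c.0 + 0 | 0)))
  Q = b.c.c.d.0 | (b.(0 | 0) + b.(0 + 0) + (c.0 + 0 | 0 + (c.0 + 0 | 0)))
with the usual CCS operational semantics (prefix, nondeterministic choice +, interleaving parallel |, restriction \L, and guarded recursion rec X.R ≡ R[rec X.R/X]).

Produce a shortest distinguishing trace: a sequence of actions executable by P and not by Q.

Reachable graph of P (20 states):
  s0 = d.c.c.d.0 | (b.(0 | 0) + b.(0 + 0) + (c.0 + 0 | 0 + (c.0 + 0 | 0))) :: ··b··> s1, ··b··> s2, ··c··> s3, ··d··> s4
  s1 = d.c.c.d.0 | (0 + 0) :: ··d··> s5
  s2 = d.c.c.d.0 | (0 | 0) :: ··d··> s6
  s3 = d.c.c.d.0 | 0 :: ··d··> s7
  s4 = c.c.d.0 | (b.(0 | 0) + b.(0 + 0) + (c.0 + 0 | 0 + (c.0 + 0 | 0))) :: ··b··> s5, ··b··> s6, ··c··> s7, ··c··> s8
  s5 = c.c.d.0 | (0 + 0) :: ··c··> s9
  s6 = c.c.d.0 | (0 | 0) :: ··c··> s10
  s7 = c.c.d.0 | 0 :: ··c··> s11
  s8 = c.d.0 | (b.(0 | 0) + b.(0 + 0) + (c.0 + 0 | 0 + (c.0 + 0 | 0))) :: ··b··> s10, ··b··> s9, ··c··> s11, ··c··> s12
  s9 = c.d.0 | (0 + 0) :: ··c··> s13
  s10 = c.d.0 | (0 | 0) :: ··c··> s14
  s11 = c.d.0 | 0 :: ··c··> s15
  s12 = d.0 | (b.(0 | 0) + b.(0 + 0) + (c.0 + 0 | 0 + (c.0 + 0 | 0))) :: ··b··> s13, ··b··> s14, ··c··> s15, ··d··> s16
  s13 = d.0 | (0 + 0) :: ··d··> s17
  s14 = d.0 | (0 | 0) :: ··d··> s18
  s15 = d.0 | 0 :: ··d··> s19
  s16 = 0 | (b.(0 | 0) + b.(0 + 0) + (c.0 + 0 | 0 + (c.0 + 0 | 0))) :: ··b··> s17, ··b··> s18, ··c··> s19
  s17 = 0 | (0 + 0) :: stopped
  s18 = 0 | (0 | 0) :: stopped
  s19 = 0 | 0 :: stopped
Reachable graph of Q (20 states):
  t0 = b.c.c.d.0 | (b.(0 | 0) + b.(0 + 0) + (c.0 + 0 | 0 + (c.0 + 0 | 0))) :: ··b··> t1, ··b··> t2, ··b··> t3, ··c··> t4
  t1 = b.c.c.d.0 | (0 + 0) :: ··b··> t5
  t2 = b.c.c.d.0 | (0 | 0) :: ··b··> t6
  t3 = c.c.d.0 | (b.(0 | 0) + b.(0 + 0) + (c.0 + 0 | 0 + (c.0 + 0 | 0))) :: ··b··> t5, ··b··> t6, ··c··> t7, ··c··> t8
  t4 = b.c.c.d.0 | 0 :: ··b··> t7
  t5 = c.c.d.0 | (0 + 0) :: ··c··> t9
  t6 = c.c.d.0 | (0 | 0) :: ··c··> t10
  t7 = c.c.d.0 | 0 :: ··c··> t11
  t8 = c.d.0 | (b.(0 | 0) + b.(0 + 0) + (c.0 + 0 | 0 + (c.0 + 0 | 0))) :: ··b··> t10, ··b··> t9, ··c··> t11, ··c··> t12
  t9 = c.d.0 | (0 + 0) :: ··c··> t13
  t10 = c.d.0 | (0 | 0) :: ··c··> t14
  t11 = c.d.0 | 0 :: ··c··> t15
  t12 = d.0 | (b.(0 | 0) + b.(0 + 0) + (c.0 + 0 | 0 + (c.0 + 0 | 0))) :: ··b··> t13, ··b··> t14, ··c··> t15, ··d··> t16
  t13 = d.0 | (0 + 0) :: ··d··> t17
  t14 = d.0 | (0 | 0) :: ··d··> t18
  t15 = d.0 | 0 :: ··d··> t19
  t16 = 0 | (b.(0 | 0) + b.(0 + 0) + (c.0 + 0 | 0 + (c.0 + 0 | 0))) :: ··b··> t17, ··b··> t18, ··c··> t19
  t17 = 0 | (0 + 0) :: stopped
  t18 = 0 | (0 | 0) :: stopped
  t19 = 0 | 0 :: stopped
Trace ⟨d⟩ through P, begin at {s0}:
  after d @ step 1: {s4}
  P completes σ.
Trace ⟨d⟩ through Q, begin at {t0}:
  after d @ step 1: no successor for Q

d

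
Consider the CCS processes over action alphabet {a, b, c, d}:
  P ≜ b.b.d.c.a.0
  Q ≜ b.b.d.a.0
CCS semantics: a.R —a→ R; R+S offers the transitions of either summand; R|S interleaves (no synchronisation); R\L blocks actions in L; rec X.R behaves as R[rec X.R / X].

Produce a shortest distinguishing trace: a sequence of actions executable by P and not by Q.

bbdc

P's transition system — 6 states:
  s0 = b.b.d.c.a.0 :: --b--▸ s1
  s1 = b.d.c.a.0 :: --b--▸ s2
  s2 = d.c.a.0 :: --d--▸ s3
  s3 = c.a.0 :: --c--▸ s4
  s4 = a.0 :: --a--▸ s5
  s5 = 0 :: stopped
Q's transition system — 5 states:
  t0 = b.b.d.a.0 :: --b--▸ t1
  t1 = b.d.a.0 :: --b--▸ t2
  t2 = d.a.0 :: --d--▸ t3
  t3 = a.0 :: --a--▸ t4
  t4 = 0 :: stopped
Trace ⟨bbdc⟩ through P, begin at {s0}:
  [1] b ⇒ {s1}
  [2] b ⇒ {s2}
  [3] d ⇒ {s3}
  [4] c ⇒ {s4}
  — P admits the full trace.
Trace ⟨bbdc⟩ through Q, begin at {t0}:
  [1] b ⇒ {t1}
  [2] b ⇒ {t2}
  [3] d ⇒ {t3}
  [4] c ⇒ ∅  — Q cannot continue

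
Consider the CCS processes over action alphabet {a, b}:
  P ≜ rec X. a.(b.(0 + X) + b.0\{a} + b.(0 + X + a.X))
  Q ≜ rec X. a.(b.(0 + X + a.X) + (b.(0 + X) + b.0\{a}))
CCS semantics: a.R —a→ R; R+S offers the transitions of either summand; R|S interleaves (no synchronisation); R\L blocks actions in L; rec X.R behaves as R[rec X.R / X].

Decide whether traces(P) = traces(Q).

traces(P) = traces(Q)

LTS(P): 5 reachable states
  p0 = rec X. a.(b.(0 + X) + b.0\{a} + b.(0 + X + a.X)) :: =a=> p1
  p1 = b.(0 + (rec X. a.(b.(0 + X) + b.0\{a} + b.(0 + X + a.X)))) + b.0\{a} + b.(0 + (rec X. a.(b.(0 + X) + b.0\{a} + b.(0 + X + a.X))) + a.(rec X. a.(b.(0 + X) + b.0\{a} + b.(0 + X + a.X)))) :: =b=> p2, =b=> p3, =b=> p4
  p2 = 0 + (rec X. a.(b.(0 + X) + b.0\{a} + b.(0 + X + a.X))) :: =a=> p1
  p3 = 0 + (rec X. a.(b.(0 + X) + b.0\{a} + b.(0 + X + a.X))) + a.(rec X. a.(b.(0 + X) + b.0\{a} + b.(0 + X + a.X))) :: =a=> p0, =a=> p1
  p4 = 0\{a} :: stopped
LTS(Q): 5 reachable states
  q0 = rec X. a.(b.(0 + X + a.X) + (b.(0 + X) + b.0\{a})) :: =a=> q1
  q1 = b.(0 + (rec X. a.(b.(0 + X + a.X) + (b.(0 + X) + b.0\{a}))) + a.(rec X. a.(b.(0 + X + a.X) + (b.(0 + X) + b.0\{a})))) + (b.(0 + (rec X. a.(b.(0 + X + a.X) + (b.(0 + X) + b.0\{a})))) + b.0\{a}) :: =b=> q2, =b=> q3, =b=> q4
  q2 = 0 + (rec X. a.(b.(0 + X + a.X) + (b.(0 + X) + b.0\{a}))) :: =a=> q1
  q3 = 0 + (rec X. a.(b.(0 + X + a.X) + (b.(0 + X) + b.0\{a}))) + a.(rec X. a.(b.(0 + X + a.X) + (b.(0 + X) + b.0\{a}))) :: =a=> q0, =a=> q1
  q4 = 0\{a} :: stopped
Partition-refinement fixed point:
  B0 = {p0, p2, q0, q2}
  B1 = {p1, q1}
  B2 = {p4, q4}
  B3 = {p3, q3}
p0 ∈ B0, q0 ∈ B0 → same block
Bisimilar ⇒ trace-equivalent.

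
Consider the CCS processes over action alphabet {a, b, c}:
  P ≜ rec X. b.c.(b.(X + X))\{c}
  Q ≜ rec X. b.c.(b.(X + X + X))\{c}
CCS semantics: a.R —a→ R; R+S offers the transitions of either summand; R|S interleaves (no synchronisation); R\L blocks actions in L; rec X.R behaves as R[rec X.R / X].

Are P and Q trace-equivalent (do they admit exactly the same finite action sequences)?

LTS(P): 5 reachable states
  m0 = rec X. b.c.(b.(X + X))\{c} has moves --b--▸ m1
  m1 = c.(b.((rec X. b.c.(b.(X + X))\{c}) + (rec X. b.c.(b.(X + X))\{c})))\{c} has moves --c--▸ m2
  m2 = (b.((rec X. b.c.(b.(X + X))\{c}) + (rec X. b.c.(b.(X + X))\{c})))\{c} has moves --b--▸ m3
  m3 = ((rec X. b.c.(b.(X + X))\{c}) + (rec X. b.c.(b.(X + X))\{c}))\{c} has moves --b--▸ m4
  m4 = (c.(b.((rec X. b.c.(b.(X + X))\{c}) + (rec X. b.c.(b.(X + X))\{c})))\{c})\{c} has moves ∅
LTS(Q): 5 reachable states
  n0 = rec X. b.c.(b.(X + X + X))\{c} has moves --b--▸ n1
  n1 = c.(b.((rec X. b.c.(b.(X + X + X))\{c}) + (rec X. b.c.(b.(X + X + X))\{c}) + (rec X. b.c.(b.(X + X + X))\{c})))\{c} has moves --c--▸ n2
  n2 = (b.((rec X. b.c.(b.(X + X + X))\{c}) + (rec X. b.c.(b.(X + X + X))\{c}) + (rec X. b.c.(b.(X + X + X))\{c})))\{c} has moves --b--▸ n3
  n3 = ((rec X. b.c.(b.(X + X + X))\{c}) + (rec X. b.c.(b.(X + X + X))\{c}) + (rec X. b.c.(b.(X + X + X))\{c}))\{c} has moves --b--▸ n4
  n4 = (c.(b.((rec X. b.c.(b.(X + X + X))\{c}) + (rec X. b.c.(b.(X + X + X))\{c}) + (rec X. b.c.(b.(X + X + X))\{c})))\{c})\{c} has moves ∅
Partition-refinement fixed point:
  B0 = {m0, n0}
  B1 = {m1, n1}
  B2 = {m2, n2}
  B3 = {m3, n3}
  B4 = {m4, n4}
m0 ∈ B0, n0 ∈ B0 → same block
Bisimilar ⇒ trace-equivalent.

YES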